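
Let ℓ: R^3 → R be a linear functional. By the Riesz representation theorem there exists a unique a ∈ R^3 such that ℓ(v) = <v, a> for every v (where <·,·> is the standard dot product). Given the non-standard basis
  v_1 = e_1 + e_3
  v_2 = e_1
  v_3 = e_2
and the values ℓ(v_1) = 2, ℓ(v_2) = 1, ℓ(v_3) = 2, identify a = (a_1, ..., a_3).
a = (1, 2, 1)

Write a = (a_1, ..., a_3) in the standard basis. For each basis vector v_i, ℓ(v_i) = <v_i, a> is a linear equation in the a_j's. Collect the n equations into a matrix system V a = ℓ, where row i of V is v_i (expressed in the standard basis). Since V is invertible (lower-triangular with 1s on the diagonal, up to permutation), solve by back-substitution:
  V =
[[1, 0, 1],
 [1, 0, 0],
 [0, 1, 0]]
  V a = (2, 1, 2)
Solving gives a = (1, 2, 1).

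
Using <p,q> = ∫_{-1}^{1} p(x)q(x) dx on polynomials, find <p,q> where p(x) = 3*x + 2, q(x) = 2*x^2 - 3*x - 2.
<p,q> = -34/3

Expand the product: p(x)·q(x) = 6*x^3 - 5*x^2 - 12*x - 4.
∫_{-1}^{1} of each monomial x^k gives [2/(k+1) if k even, 0 if k odd]. Integrating term-by-term (or equivalently evaluating the antiderivative F(x) = 3*x^4/2 - 5*x^3/3 - 6*x^2 - 4*x at the endpoints):
  F(1) − F(−1) = -61/6 − (7/6) = -34/3.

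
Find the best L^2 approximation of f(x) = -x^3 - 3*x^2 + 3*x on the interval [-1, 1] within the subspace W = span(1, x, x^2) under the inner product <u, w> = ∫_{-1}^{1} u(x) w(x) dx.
g(x) = -3*x^2 + 12*x/5

The best approximation g ∈ W is the orthogonal projection of f onto W. Writing g = a_0 + a_1 x + a_2 x^2, the coefficients solve the normal equations G · a = b where
  G_{ij} = <φ_i, φ_j> and b_i = <f, φ_i>, with φ_0 = 1, φ_1 = x, φ_2 = x^2.
G =
  [2, 0, 2/3]
  [0, 2/3, 0]
  [2/3, 0, 2/5],
b = (-2, 8/5, -6/5).
Solving gives a_0 = 0, a_1 = 12/5, a_2 = -3, so
  g(x) = -3*x^2 + 12*x/5.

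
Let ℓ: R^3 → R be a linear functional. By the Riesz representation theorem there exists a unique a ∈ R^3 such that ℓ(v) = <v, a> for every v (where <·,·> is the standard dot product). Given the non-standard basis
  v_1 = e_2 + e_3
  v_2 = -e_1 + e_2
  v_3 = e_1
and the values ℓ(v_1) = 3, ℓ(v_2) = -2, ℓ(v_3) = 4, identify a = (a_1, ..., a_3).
a = (4, 2, 1)

Write a = (a_1, ..., a_3) in the standard basis. For each basis vector v_i, ℓ(v_i) = <v_i, a> is a linear equation in the a_j's. Collect the n equations into a matrix system V a = ℓ, where row i of V is v_i (expressed in the standard basis). Since V is invertible (lower-triangular with 1s on the diagonal, up to permutation), solve by back-substitution:
  V =
[[0, 1, 1],
 [-1, 1, 0],
 [1, 0, 0]]
  V a = (3, -2, 4)
Solving gives a = (4, 2, 1).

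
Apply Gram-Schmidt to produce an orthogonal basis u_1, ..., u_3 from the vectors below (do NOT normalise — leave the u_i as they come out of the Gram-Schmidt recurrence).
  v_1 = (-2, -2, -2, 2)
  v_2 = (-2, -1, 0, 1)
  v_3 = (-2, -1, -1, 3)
Orthogonal basis:
  u_1 = (-2, -2, -2, 2)
  u_2 = (-1, 0, 1, 0)
  u_3 = (1/4, 3/4, 1/4, 5/4)

Apply the Gram-Schmidt recurrence
  u_1 = v_1
  u_i = v_i − Σ_{j<i} ((v_i · u_j) / (u_j · u_j)) · u_j.

Step by step this gives:
  u_1 = (-2, -2, -2, 2)
  u_2 = (-1, 0, 1, 0)
  u_3 = (1/4, 3/4, 1/4, 5/4)

Orthogonality check:
  u_2 · u_1 = 0 (should be 0)
  u_3 · u_1 = 0 (should be 0)
  u_3 · u_2 = 0 (should be 0)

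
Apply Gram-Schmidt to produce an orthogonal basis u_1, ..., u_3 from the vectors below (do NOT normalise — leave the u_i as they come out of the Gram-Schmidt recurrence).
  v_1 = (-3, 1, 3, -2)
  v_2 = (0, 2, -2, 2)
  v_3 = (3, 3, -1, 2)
Orthogonal basis:
  u_1 = (-3, 1, 3, -2)
  u_2 = (-24/23, 54/23, -22/23, 30/23)
  u_3 = (114/53, 88/53, 78/53, -10/53)

Apply the Gram-Schmidt recurrence
  u_1 = v_1
  u_i = v_i − Σ_{j<i} ((v_i · u_j) / (u_j · u_j)) · u_j.

Step by step this gives:
  u_1 = (-3, 1, 3, -2)
  u_2 = (-24/23, 54/23, -22/23, 30/23)
  u_3 = (114/53, 88/53, 78/53, -10/53)

Orthogonality check:
  u_2 · u_1 = 0 (should be 0)
  u_3 · u_1 = 0 (should be 0)
  u_3 · u_2 = 0 (should be 0)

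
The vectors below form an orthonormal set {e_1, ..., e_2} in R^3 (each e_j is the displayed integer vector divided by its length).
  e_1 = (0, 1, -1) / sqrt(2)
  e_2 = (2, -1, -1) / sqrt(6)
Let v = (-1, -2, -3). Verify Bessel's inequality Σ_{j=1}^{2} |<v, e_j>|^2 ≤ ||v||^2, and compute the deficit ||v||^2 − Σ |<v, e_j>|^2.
Σ |<v, e_j>|^2 = 2; ||v||^2 = 14; deficit = 12

Write each e_j = u_j / sqrt(<u_j, u_j>) where u_j is the displayed integer vector. Then <v, e_j> = <v, u_j> / sqrt(<u_j, u_j>), so |<v, e_j>|^2 = <v, u_j>^2 / <u_j, u_j>.
Coefficients: <v, e_1> = 1/sqrt(2), <v, e_2> = 3/sqrt(6).
Square and sum: Σ |<v, e_j>|^2 = 2.
Compute ||v||^2 = v·v = 14.
Deficit = 14 − 2 = 12 ≥ 0, confirming Bessel's inequality. (The deficit equals ||v − Σ <v,e_j> e_j||^2, the squared distance from v to span{e_j}.)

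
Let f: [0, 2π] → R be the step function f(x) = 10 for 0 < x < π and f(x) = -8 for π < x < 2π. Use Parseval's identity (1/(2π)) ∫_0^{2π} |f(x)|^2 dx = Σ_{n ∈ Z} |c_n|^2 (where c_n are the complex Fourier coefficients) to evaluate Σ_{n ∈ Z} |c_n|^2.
Σ |c_n|^2 = 82

Parseval equates the L^2 energy of f (normalised by 1/(2π)) with the ℓ^2 sum of its Fourier coefficients: (1/(2π)) ∫_0^{2π} |f|^2 = Σ |c_n|^2.
Compute the left side: (1/(2π)) [∫_0^π 10^2 dx + ∫_π^{2π} (-8)^2 dx] = (1/(2π)) · (100π + 64π) = (100 + 64)/2 = 82.
So Σ_{n ∈ Z} |c_n|^2 = 82.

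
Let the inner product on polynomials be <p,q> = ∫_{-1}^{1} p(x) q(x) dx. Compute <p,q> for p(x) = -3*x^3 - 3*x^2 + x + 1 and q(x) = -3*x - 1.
<p,q> = 8/5

Expand the product: p(x)·q(x) = 9*x^4 + 12*x^3 - 4*x - 1.
∫_{-1}^{1} of each monomial x^k gives [2/(k+1) if k even, 0 if k odd]. Integrating term-by-term (or equivalently evaluating the antiderivative F(x) = 9*x^5/5 + 3*x^4 - 2*x^2 - x at the endpoints):
  F(1) − F(−1) = 9/5 − (1/5) = 8/5.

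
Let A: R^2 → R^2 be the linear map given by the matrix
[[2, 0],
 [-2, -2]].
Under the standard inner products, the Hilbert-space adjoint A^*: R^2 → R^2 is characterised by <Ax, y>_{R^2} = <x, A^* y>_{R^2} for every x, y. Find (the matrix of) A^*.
A^* = A^T =
[[2, -2],
 [0, -2]]

For real matrices with standard dot products, the defining identity <Ax, y> = <x, A^* y> gives (Ax)^T y = x^T (A^*) y, i.e. x^T A^T y = x^T (A^*) y. Since this holds for all x, y, we must have A^* = A^T. Therefore
A^* =
[[2, -2],
 [0, -2]].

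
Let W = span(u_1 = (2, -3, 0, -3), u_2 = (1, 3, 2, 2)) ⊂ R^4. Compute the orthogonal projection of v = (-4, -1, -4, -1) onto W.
proj_W(v) = (-914/227, -429/227, -800/227, -29/227)

Set up U = [u_1 | ... | u_2] ∈ R^(4×2). The projector onto W = col(U) is P = U (U^T U)^(-1) U^T.
Compute U^T U =
  [22, -13]
  [-13, 18],
and U^T v = (-2, -17).
Solve U^T U · c = U^T v for the coefficients: c = (-257/227, -400/227). The projection is proj_W(v) = U c.
Check: (v - proj_W(v)) · u_1 = 0  (should be 0).
Check: (v - proj_W(v)) · u_2 = 0  (should be 0).
Result: proj_W(v) = (-914/227, -429/227, -800/227, -29/227).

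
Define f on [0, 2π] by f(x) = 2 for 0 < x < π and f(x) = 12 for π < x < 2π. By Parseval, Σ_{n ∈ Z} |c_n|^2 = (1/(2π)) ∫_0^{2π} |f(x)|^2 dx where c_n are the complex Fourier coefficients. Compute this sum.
Σ |c_n|^2 = 74

Parseval equates the L^2 energy of f (normalised by 1/(2π)) with the ℓ^2 sum of its Fourier coefficients: (1/(2π)) ∫_0^{2π} |f|^2 = Σ |c_n|^2.
Compute the left side: (1/(2π)) [∫_0^π 2^2 dx + ∫_π^{2π} 12^2 dx] = (1/(2π)) · (4π + 144π) = (4 + 144)/2 = 74.
So Σ_{n ∈ Z} |c_n|^2 = 74.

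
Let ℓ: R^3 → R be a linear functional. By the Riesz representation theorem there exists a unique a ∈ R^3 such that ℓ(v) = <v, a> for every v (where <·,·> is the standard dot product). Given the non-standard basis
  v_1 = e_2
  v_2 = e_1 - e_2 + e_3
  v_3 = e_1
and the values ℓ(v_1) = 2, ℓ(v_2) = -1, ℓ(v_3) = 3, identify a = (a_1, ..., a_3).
a = (3, 2, -2)

Write a = (a_1, ..., a_3) in the standard basis. For each basis vector v_i, ℓ(v_i) = <v_i, a> is a linear equation in the a_j's. Collect the n equations into a matrix system V a = ℓ, where row i of V is v_i (expressed in the standard basis). Since V is invertible (lower-triangular with 1s on the diagonal, up to permutation), solve by back-substitution:
  V =
[[0, 1, 0],
 [1, -1, 1],
 [1, 0, 0]]
  V a = (2, -1, 3)
Solving gives a = (3, 2, -2).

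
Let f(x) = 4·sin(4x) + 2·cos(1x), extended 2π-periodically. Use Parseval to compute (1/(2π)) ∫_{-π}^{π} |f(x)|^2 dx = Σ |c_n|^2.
Σ |c_n|^2 = 10

Expand |f|^2 and use orthogonality of {sin(nx), cos(mx)} on [-π, π]:
  ∫_{-π}^{π} sin(nx)^2 dx = π, ∫ cos(mx)^2 dx = π, and cross terms integrate to 0.
So ∫_{-π}^{π} f(x)^2 dx = 4^2 · π + 2^2 · π = (16 + 4)π.
Divide by 2π: (16 + 4)/2 = 10.
By Parseval, this equals Σ |c_n|^2.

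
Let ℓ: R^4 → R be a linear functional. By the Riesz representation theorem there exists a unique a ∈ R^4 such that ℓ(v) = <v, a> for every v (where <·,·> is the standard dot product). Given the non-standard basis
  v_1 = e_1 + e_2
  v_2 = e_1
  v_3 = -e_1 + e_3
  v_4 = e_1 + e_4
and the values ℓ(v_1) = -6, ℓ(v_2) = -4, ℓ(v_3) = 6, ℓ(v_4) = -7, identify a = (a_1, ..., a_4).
a = (-4, -2, 2, -3)

Write a = (a_1, ..., a_4) in the standard basis. For each basis vector v_i, ℓ(v_i) = <v_i, a> is a linear equation in the a_j's. Collect the n equations into a matrix system V a = ℓ, where row i of V is v_i (expressed in the standard basis). Since V is invertible (lower-triangular with 1s on the diagonal, up to permutation), solve by back-substitution:
  V =
[[1, 1, 0, 0],
 [1, 0, 0, 0],
 [-1, 0, 1, 0],
 [1, 0, 0, 1]]
  V a = (-6, -4, 6, -7)
Solving gives a = (-4, -2, 2, -3).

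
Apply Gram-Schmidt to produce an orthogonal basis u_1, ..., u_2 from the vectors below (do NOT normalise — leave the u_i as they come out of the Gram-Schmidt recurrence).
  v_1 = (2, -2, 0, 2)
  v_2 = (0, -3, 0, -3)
Orthogonal basis:
  u_1 = (2, -2, 0, 2)
  u_2 = (0, -3, 0, -3)

Apply the Gram-Schmidt recurrence
  u_1 = v_1
  u_i = v_i − Σ_{j<i} ((v_i · u_j) / (u_j · u_j)) · u_j.

Step by step this gives:
  u_1 = (2, -2, 0, 2)
  u_2 = (0, -3, 0, -3)

Orthogonality check:
  u_2 · u_1 = 0 (should be 0)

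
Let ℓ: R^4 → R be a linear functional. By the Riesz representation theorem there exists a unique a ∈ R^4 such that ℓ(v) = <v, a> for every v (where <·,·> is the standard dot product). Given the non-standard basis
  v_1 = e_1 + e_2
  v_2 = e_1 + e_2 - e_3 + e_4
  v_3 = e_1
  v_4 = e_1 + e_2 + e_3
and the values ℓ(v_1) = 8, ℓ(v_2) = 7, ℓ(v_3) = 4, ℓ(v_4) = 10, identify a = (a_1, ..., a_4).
a = (4, 4, 2, 1)

Write a = (a_1, ..., a_4) in the standard basis. For each basis vector v_i, ℓ(v_i) = <v_i, a> is a linear equation in the a_j's. Collect the n equations into a matrix system V a = ℓ, where row i of V is v_i (expressed in the standard basis). Since V is invertible (lower-triangular with 1s on the diagonal, up to permutation), solve by back-substitution:
  V =
[[1, 1, 0, 0],
 [1, 1, -1, 1],
 [1, 0, 0, 0],
 [1, 1, 1, 0]]
  V a = (8, 7, 4, 10)
Solving gives a = (4, 4, 2, 1).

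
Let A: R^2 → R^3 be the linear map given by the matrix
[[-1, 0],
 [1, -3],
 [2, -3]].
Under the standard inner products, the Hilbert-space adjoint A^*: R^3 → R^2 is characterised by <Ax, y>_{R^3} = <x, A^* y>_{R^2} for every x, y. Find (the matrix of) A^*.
A^* = A^T =
[[-1, 1, 2],
 [0, -3, -3]]

For real matrices with standard dot products, the defining identity <Ax, y> = <x, A^* y> gives (Ax)^T y = x^T (A^*) y, i.e. x^T A^T y = x^T (A^*) y. Since this holds for all x, y, we must have A^* = A^T. Therefore
A^* =
[[-1, 1, 2],
 [0, -3, -3]].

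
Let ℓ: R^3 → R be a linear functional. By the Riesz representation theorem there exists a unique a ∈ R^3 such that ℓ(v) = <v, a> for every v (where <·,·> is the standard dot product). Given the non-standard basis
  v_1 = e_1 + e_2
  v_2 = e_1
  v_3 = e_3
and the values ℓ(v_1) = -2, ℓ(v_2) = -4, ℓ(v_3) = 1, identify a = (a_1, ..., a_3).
a = (-4, 2, 1)

Write a = (a_1, ..., a_3) in the standard basis. For each basis vector v_i, ℓ(v_i) = <v_i, a> is a linear equation in the a_j's. Collect the n equations into a matrix system V a = ℓ, where row i of V is v_i (expressed in the standard basis). Since V is invertible (lower-triangular with 1s on the diagonal, up to permutation), solve by back-substitution:
  V =
[[1, 1, 0],
 [1, 0, 0],
 [0, 0, 1]]
  V a = (-2, -4, 1)
Solving gives a = (-4, 2, 1).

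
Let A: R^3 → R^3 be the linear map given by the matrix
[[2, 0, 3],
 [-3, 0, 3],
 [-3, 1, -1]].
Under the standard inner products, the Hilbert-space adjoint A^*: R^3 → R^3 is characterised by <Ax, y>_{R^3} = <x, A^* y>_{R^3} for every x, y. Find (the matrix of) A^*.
A^* = A^T =
[[2, -3, -3],
 [0, 0, 1],
 [3, 3, -1]]

For real matrices with standard dot products, the defining identity <Ax, y> = <x, A^* y> gives (Ax)^T y = x^T (A^*) y, i.e. x^T A^T y = x^T (A^*) y. Since this holds for all x, y, we must have A^* = A^T. Therefore
A^* =
[[2, -3, -3],
 [0, 0, 1],
 [3, 3, -1]].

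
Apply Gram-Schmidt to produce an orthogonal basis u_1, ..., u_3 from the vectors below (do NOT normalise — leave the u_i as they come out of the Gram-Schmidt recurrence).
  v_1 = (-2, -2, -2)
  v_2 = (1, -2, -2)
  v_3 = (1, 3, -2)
Orthogonal basis:
  u_1 = (-2, -2, -2)
  u_2 = (2, -1, -1)
  u_3 = (0, 5/2, -5/2)

Apply the Gram-Schmidt recurrence
  u_1 = v_1
  u_i = v_i − Σ_{j<i} ((v_i · u_j) / (u_j · u_j)) · u_j.

Step by step this gives:
  u_1 = (-2, -2, -2)
  u_2 = (2, -1, -1)
  u_3 = (0, 5/2, -5/2)

Orthogonality check:
  u_2 · u_1 = 0 (should be 0)
  u_3 · u_1 = 0 (should be 0)
  u_3 · u_2 = 0 (should be 0)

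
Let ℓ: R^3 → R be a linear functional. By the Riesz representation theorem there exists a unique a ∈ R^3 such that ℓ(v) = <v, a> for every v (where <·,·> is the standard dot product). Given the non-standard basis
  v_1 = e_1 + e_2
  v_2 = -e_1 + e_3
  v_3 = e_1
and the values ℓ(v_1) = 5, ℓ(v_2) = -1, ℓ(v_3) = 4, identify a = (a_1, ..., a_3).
a = (4, 1, 3)

Write a = (a_1, ..., a_3) in the standard basis. For each basis vector v_i, ℓ(v_i) = <v_i, a> is a linear equation in the a_j's. Collect the n equations into a matrix system V a = ℓ, where row i of V is v_i (expressed in the standard basis). Since V is invertible (lower-triangular with 1s on the diagonal, up to permutation), solve by back-substitution:
  V =
[[1, 1, 0],
 [-1, 0, 1],
 [1, 0, 0]]
  V a = (5, -1, 4)
Solving gives a = (4, 1, 3).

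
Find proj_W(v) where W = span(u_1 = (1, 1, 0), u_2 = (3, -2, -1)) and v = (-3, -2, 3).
proj_W(v) = (-95/27, -40/27, 11/27)

Set up U = [u_1 | ... | u_2] ∈ R^(3×2). The projector onto W = col(U) is P = U (U^T U)^(-1) U^T.
Compute U^T U =
  [2, 1]
  [1, 14],
and U^T v = (-5, -8).
Solve U^T U · c = U^T v for the coefficients: c = (-62/27, -11/27). The projection is proj_W(v) = U c.
Check: (v - proj_W(v)) · u_1 = 0  (should be 0).
Check: (v - proj_W(v)) · u_2 = 0  (should be 0).
Result: proj_W(v) = (-95/27, -40/27, 11/27).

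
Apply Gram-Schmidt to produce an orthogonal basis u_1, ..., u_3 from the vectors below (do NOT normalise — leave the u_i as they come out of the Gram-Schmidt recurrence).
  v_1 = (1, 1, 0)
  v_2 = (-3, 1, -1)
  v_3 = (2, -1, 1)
Orthogonal basis:
  u_1 = (1, 1, 0)
  u_2 = (-2, 2, -1)
  u_3 = (-1/18, 1/18, 2/9)

Apply the Gram-Schmidt recurrence
  u_1 = v_1
  u_i = v_i − Σ_{j<i} ((v_i · u_j) / (u_j · u_j)) · u_j.

Step by step this gives:
  u_1 = (1, 1, 0)
  u_2 = (-2, 2, -1)
  u_3 = (-1/18, 1/18, 2/9)

Orthogonality check:
  u_2 · u_1 = 0 (should be 0)
  u_3 · u_1 = 0 (should be 0)
  u_3 · u_2 = 0 (should be 0)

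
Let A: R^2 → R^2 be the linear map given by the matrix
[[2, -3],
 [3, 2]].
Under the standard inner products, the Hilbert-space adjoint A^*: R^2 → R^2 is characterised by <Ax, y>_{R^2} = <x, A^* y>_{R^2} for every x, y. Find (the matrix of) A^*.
A^* = A^T =
[[2, 3],
 [-3, 2]]

For real matrices with standard dot products, the defining identity <Ax, y> = <x, A^* y> gives (Ax)^T y = x^T (A^*) y, i.e. x^T A^T y = x^T (A^*) y. Since this holds for all x, y, we must have A^* = A^T. Therefore
A^* =
[[2, 3],
 [-3, 2]].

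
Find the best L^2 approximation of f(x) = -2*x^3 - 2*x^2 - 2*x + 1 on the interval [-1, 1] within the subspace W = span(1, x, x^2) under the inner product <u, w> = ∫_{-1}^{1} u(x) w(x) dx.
g(x) = -2*x^2 - 16*x/5 + 1

The best approximation g ∈ W is the orthogonal projection of f onto W. Writing g = a_0 + a_1 x + a_2 x^2, the coefficients solve the normal equations G · a = b where
  G_{ij} = <φ_i, φ_j> and b_i = <f, φ_i>, with φ_0 = 1, φ_1 = x, φ_2 = x^2.
G =
  [2, 0, 2/3]
  [0, 2/3, 0]
  [2/3, 0, 2/5],
b = (2/3, -32/15, -2/15).
Solving gives a_0 = 1, a_1 = -16/5, a_2 = -2, so
  g(x) = -2*x^2 - 16*x/5 + 1.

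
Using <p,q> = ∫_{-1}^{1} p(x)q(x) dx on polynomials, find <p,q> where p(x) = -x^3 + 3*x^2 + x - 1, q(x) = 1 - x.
<p,q> = -4/15

Expand the product: p(x)·q(x) = x^4 - 4*x^3 + 2*x^2 + 2*x - 1.
∫_{-1}^{1} of each monomial x^k gives [2/(k+1) if k even, 0 if k odd]. Integrating term-by-term (or equivalently evaluating the antiderivative F(x) = x^5/5 - x^4 + 2*x^3/3 + x^2 - x at the endpoints):
  F(1) − F(−1) = -2/15 − (2/15) = -4/15.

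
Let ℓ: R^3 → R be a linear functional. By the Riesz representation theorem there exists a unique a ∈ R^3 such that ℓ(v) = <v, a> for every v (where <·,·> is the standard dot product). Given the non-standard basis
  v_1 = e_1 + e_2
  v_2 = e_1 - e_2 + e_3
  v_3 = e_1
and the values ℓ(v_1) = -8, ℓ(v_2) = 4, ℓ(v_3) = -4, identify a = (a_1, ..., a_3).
a = (-4, -4, 4)

Write a = (a_1, ..., a_3) in the standard basis. For each basis vector v_i, ℓ(v_i) = <v_i, a> is a linear equation in the a_j's. Collect the n equations into a matrix system V a = ℓ, where row i of V is v_i (expressed in the standard basis). Since V is invertible (lower-triangular with 1s on the diagonal, up to permutation), solve by back-substitution:
  V =
[[1, 1, 0],
 [1, -1, 1],
 [1, 0, 0]]
  V a = (-8, 4, -4)
Solving gives a = (-4, -4, 4).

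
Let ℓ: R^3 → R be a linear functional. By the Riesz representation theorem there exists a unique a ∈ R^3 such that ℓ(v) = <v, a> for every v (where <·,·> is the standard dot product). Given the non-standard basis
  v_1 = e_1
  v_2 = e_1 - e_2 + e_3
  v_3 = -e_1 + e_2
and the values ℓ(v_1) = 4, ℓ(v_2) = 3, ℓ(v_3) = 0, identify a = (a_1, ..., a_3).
a = (4, 4, 3)

Write a = (a_1, ..., a_3) in the standard basis. For each basis vector v_i, ℓ(v_i) = <v_i, a> is a linear equation in the a_j's. Collect the n equations into a matrix system V a = ℓ, where row i of V is v_i (expressed in the standard basis). Since V is invertible (lower-triangular with 1s on the diagonal, up to permutation), solve by back-substitution:
  V =
[[1, 0, 0],
 [1, -1, 1],
 [-1, 1, 0]]
  V a = (4, 3, 0)
Solving gives a = (4, 4, 3).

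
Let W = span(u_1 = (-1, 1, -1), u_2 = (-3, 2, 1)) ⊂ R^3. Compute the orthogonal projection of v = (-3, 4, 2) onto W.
proj_W(v) = (-105/26, 34/13, 43/26)

Set up U = [u_1 | ... | u_2] ∈ R^(3×2). The projector onto W = col(U) is P = U (U^T U)^(-1) U^T.
Compute U^T U =
  [3, 4]
  [4, 14],
and U^T v = (5, 19).
Solve U^T U · c = U^T v for the coefficients: c = (-3/13, 37/26). The projection is proj_W(v) = U c.
Check: (v - proj_W(v)) · u_1 = 0  (should be 0).
Check: (v - proj_W(v)) · u_2 = 0  (should be 0).
Result: proj_W(v) = (-105/26, 34/13, 43/26).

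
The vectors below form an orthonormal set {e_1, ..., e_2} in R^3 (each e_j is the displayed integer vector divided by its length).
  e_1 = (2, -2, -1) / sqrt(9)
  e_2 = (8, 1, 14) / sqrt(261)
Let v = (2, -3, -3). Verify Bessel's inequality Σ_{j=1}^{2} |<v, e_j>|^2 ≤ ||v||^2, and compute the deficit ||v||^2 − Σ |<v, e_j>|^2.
Σ |<v, e_j>|^2 = 22; ||v||^2 = 22; deficit = 0

Write each e_j = u_j / sqrt(<u_j, u_j>) where u_j is the displayed integer vector. Then <v, e_j> = <v, u_j> / sqrt(<u_j, u_j>), so |<v, e_j>|^2 = <v, u_j>^2 / <u_j, u_j>.
Coefficients: <v, e_1> = 13/sqrt(9), <v, e_2> = -29/sqrt(261).
Square and sum: Σ |<v, e_j>|^2 = 22.
Compute ||v||^2 = v·v = 22.
Deficit = 22 − 22 = 0 ≥ 0, confirming Bessel's inequality. (The deficit equals ||v − Σ <v,e_j> e_j||^2, the squared distance from v to span{e_j}.)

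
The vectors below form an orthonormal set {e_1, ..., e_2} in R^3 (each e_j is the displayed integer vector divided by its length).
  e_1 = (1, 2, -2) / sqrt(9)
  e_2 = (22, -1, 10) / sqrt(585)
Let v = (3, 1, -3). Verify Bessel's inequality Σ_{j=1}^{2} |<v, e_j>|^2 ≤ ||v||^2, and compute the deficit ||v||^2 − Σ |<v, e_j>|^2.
Σ |<v, e_j>|^2 = 202/13; ||v||^2 = 19; deficit = 45/13

Write each e_j = u_j / sqrt(<u_j, u_j>) where u_j is the displayed integer vector. Then <v, e_j> = <v, u_j> / sqrt(<u_j, u_j>), so |<v, e_j>|^2 = <v, u_j>^2 / <u_j, u_j>.
Coefficients: <v, e_1> = 11/sqrt(9), <v, e_2> = 35/sqrt(585).
Square and sum: Σ |<v, e_j>|^2 = 202/13.
Compute ||v||^2 = v·v = 19.
Deficit = 19 − 202/13 = 45/13 ≥ 0, confirming Bessel's inequality. (The deficit equals ||v − Σ <v,e_j> e_j||^2, the squared distance from v to span{e_j}.)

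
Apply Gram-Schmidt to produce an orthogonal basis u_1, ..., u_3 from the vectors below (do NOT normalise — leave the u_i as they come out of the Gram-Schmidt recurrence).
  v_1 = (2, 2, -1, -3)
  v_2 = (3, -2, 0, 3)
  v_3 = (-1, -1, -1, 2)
Orthogonal basis:
  u_1 = (2, 2, -1, -3)
  u_2 = (34/9, -11/9, -7/18, 11/6)
  u_3 = (-102/347, 33/347, -510/347, 124/347)

Apply the Gram-Schmidt recurrence
  u_1 = v_1
  u_i = v_i − Σ_{j<i} ((v_i · u_j) / (u_j · u_j)) · u_j.

Step by step this gives:
  u_1 = (2, 2, -1, -3)
  u_2 = (34/9, -11/9, -7/18, 11/6)
  u_3 = (-102/347, 33/347, -510/347, 124/347)

Orthogonality check:
  u_2 · u_1 = 0 (should be 0)
  u_3 · u_1 = 0 (should be 0)
  u_3 · u_2 = 0 (should be 0)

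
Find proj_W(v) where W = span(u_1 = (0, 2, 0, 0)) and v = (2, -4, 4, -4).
proj_W(v) = (0, -4, 0, 0)

Set up U = [u_1 | ... | u_1] ∈ R^(4×1). The projector onto W = col(U) is P = U (U^T U)^(-1) U^T.
Compute U^T U =
  [4],
and U^T v = (-8).
Solve U^T U · c = U^T v for the coefficients: c = (-2). The projection is proj_W(v) = U c.
Check: (v - proj_W(v)) · u_1 = 0  (should be 0).
Result: proj_W(v) = (0, -4, 0, 0).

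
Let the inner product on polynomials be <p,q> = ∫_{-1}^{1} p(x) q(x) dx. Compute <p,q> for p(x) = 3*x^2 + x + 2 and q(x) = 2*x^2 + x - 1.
<p,q> = -4/15

Expand the product: p(x)·q(x) = 6*x^4 + 5*x^3 + 2*x^2 + x - 2.
∫_{-1}^{1} of each monomial x^k gives [2/(k+1) if k even, 0 if k odd]. Integrating term-by-term (or equivalently evaluating the antiderivative F(x) = 6*x^5/5 + 5*x^4/4 + 2*x^3/3 + x^2/2 - 2*x at the endpoints):
  F(1) − F(−1) = 97/60 − (113/60) = -4/15.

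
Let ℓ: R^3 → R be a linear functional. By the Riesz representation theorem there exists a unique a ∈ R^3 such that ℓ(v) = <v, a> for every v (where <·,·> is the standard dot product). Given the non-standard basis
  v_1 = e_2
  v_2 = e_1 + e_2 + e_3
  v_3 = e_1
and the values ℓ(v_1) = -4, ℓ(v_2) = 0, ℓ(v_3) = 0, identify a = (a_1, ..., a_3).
a = (0, -4, 4)

Write a = (a_1, ..., a_3) in the standard basis. For each basis vector v_i, ℓ(v_i) = <v_i, a> is a linear equation in the a_j's. Collect the n equations into a matrix system V a = ℓ, where row i of V is v_i (expressed in the standard basis). Since V is invertible (lower-triangular with 1s on the diagonal, up to permutation), solve by back-substitution:
  V =
[[0, 1, 0],
 [1, 1, 1],
 [1, 0, 0]]
  V a = (-4, 0, 0)
Solving gives a = (0, -4, 4).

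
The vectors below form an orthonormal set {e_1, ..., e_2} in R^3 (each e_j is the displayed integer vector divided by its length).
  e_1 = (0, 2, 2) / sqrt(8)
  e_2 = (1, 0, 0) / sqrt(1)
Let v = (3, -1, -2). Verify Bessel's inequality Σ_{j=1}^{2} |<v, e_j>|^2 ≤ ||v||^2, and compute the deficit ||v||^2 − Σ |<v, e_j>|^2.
Σ |<v, e_j>|^2 = 27/2; ||v||^2 = 14; deficit = 1/2

Write each e_j = u_j / sqrt(<u_j, u_j>) where u_j is the displayed integer vector. Then <v, e_j> = <v, u_j> / sqrt(<u_j, u_j>), so |<v, e_j>|^2 = <v, u_j>^2 / <u_j, u_j>.
Coefficients: <v, e_1> = -6/sqrt(8), <v, e_2> = 3/sqrt(1).
Square and sum: Σ |<v, e_j>|^2 = 27/2.
Compute ||v||^2 = v·v = 14.
Deficit = 14 − 27/2 = 1/2 ≥ 0, confirming Bessel's inequality. (The deficit equals ||v − Σ <v,e_j> e_j||^2, the squared distance from v to span{e_j}.)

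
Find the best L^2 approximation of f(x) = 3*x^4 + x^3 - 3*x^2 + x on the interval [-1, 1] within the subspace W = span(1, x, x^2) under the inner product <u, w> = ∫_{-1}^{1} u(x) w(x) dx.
g(x) = -3*x^2/7 + 8*x/5 - 9/35

The best approximation g ∈ W is the orthogonal projection of f onto W. Writing g = a_0 + a_1 x + a_2 x^2, the coefficients solve the normal equations G · a = b where
  G_{ij} = <φ_i, φ_j> and b_i = <f, φ_i>, with φ_0 = 1, φ_1 = x, φ_2 = x^2.
G =
  [2, 0, 2/3]
  [0, 2/3, 0]
  [2/3, 0, 2/5],
b = (-4/5, 16/15, -12/35).
Solving gives a_0 = -9/35, a_1 = 8/5, a_2 = -3/7, so
  g(x) = -3*x^2/7 + 8*x/5 - 9/35.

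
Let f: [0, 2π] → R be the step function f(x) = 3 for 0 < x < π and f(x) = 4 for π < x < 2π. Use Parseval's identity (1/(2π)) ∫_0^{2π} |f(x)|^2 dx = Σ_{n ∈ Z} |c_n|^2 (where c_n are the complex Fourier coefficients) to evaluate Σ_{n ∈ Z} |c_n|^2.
Σ |c_n|^2 = 25/2

Parseval equates the L^2 energy of f (normalised by 1/(2π)) with the ℓ^2 sum of its Fourier coefficients: (1/(2π)) ∫_0^{2π} |f|^2 = Σ |c_n|^2.
Compute the left side: (1/(2π)) [∫_0^π 3^2 dx + ∫_π^{2π} 4^2 dx] = (1/(2π)) · (9π + 16π) = (9 + 16)/2 = 25/2.
So Σ_{n ∈ Z} |c_n|^2 = 25/2.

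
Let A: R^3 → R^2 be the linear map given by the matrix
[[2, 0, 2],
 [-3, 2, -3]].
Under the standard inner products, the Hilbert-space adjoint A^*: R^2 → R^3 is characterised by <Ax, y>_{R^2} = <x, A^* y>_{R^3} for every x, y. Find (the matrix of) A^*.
A^* = A^T =
[[2, -3],
 [0, 2],
 [2, -3]]

For real matrices with standard dot products, the defining identity <Ax, y> = <x, A^* y> gives (Ax)^T y = x^T (A^*) y, i.e. x^T A^T y = x^T (A^*) y. Since this holds for all x, y, we must have A^* = A^T. Therefore
A^* =
[[2, -3],
 [0, 2],
 [2, -3]].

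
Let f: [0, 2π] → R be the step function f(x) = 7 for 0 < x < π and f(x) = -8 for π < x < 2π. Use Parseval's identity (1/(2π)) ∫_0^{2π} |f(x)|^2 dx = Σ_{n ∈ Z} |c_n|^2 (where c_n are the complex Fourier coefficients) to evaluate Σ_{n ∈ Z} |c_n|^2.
Σ |c_n|^2 = 113/2

Parseval equates the L^2 energy of f (normalised by 1/(2π)) with the ℓ^2 sum of its Fourier coefficients: (1/(2π)) ∫_0^{2π} |f|^2 = Σ |c_n|^2.
Compute the left side: (1/(2π)) [∫_0^π 7^2 dx + ∫_π^{2π} (-8)^2 dx] = (1/(2π)) · (49π + 64π) = (49 + 64)/2 = 113/2.
So Σ_{n ∈ Z} |c_n|^2 = 113/2.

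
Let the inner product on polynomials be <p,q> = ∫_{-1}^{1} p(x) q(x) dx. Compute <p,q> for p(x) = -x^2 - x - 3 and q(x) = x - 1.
<p,q> = 6

Expand the product: p(x)·q(x) = -x^3 - 2*x + 3.
∫_{-1}^{1} of each monomial x^k gives [2/(k+1) if k even, 0 if k odd]. Integrating term-by-term (or equivalently evaluating the antiderivative F(x) = -x^4/4 - x^2 + 3*x at the endpoints):
  F(1) − F(−1) = 7/4 − (-17/4) = 6.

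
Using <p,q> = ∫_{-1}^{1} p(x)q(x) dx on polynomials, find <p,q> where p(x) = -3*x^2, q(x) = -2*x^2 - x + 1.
<p,q> = 2/5

Expand the product: p(x)·q(x) = 6*x^4 + 3*x^3 - 3*x^2.
∫_{-1}^{1} of each monomial x^k gives [2/(k+1) if k even, 0 if k odd]. Integrating term-by-term (or equivalently evaluating the antiderivative F(x) = 6*x^5/5 + 3*x^4/4 - x^3 at the endpoints):
  F(1) − F(−1) = 19/20 − (11/20) = 2/5.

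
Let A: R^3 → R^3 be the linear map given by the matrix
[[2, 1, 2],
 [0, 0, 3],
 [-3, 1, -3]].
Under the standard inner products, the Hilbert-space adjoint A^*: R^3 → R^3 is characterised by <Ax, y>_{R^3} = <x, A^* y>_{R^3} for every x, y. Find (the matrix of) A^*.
A^* = A^T =
[[2, 0, -3],
 [1, 0, 1],
 [2, 3, -3]]

For real matrices with standard dot products, the defining identity <Ax, y> = <x, A^* y> gives (Ax)^T y = x^T (A^*) y, i.e. x^T A^T y = x^T (A^*) y. Since this holds for all x, y, we must have A^* = A^T. Therefore
A^* =
[[2, 0, -3],
 [1, 0, 1],
 [2, 3, -3]].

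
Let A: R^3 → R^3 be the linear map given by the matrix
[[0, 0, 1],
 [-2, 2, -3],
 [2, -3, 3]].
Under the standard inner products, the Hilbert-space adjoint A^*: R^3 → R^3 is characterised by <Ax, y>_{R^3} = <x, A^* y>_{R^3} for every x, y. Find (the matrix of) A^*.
A^* = A^T =
[[0, -2, 2],
 [0, 2, -3],
 [1, -3, 3]]

For real matrices with standard dot products, the defining identity <Ax, y> = <x, A^* y> gives (Ax)^T y = x^T (A^*) y, i.e. x^T A^T y = x^T (A^*) y. Since this holds for all x, y, we must have A^* = A^T. Therefore
A^* =
[[0, -2, 2],
 [0, 2, -3],
 [1, -3, 3]].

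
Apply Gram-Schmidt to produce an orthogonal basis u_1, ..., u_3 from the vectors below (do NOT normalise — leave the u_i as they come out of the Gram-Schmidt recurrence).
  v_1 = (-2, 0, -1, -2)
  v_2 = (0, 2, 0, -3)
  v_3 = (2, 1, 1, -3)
Orthogonal basis:
  u_1 = (-2, 0, -1, -2)
  u_2 = (4/3, 2, 2/3, -5/3)
  u_3 = (56/81, -35/27, 28/81, -70/81)

Apply the Gram-Schmidt recurrence
  u_1 = v_1
  u_i = v_i − Σ_{j<i} ((v_i · u_j) / (u_j · u_j)) · u_j.

Step by step this gives:
  u_1 = (-2, 0, -1, -2)
  u_2 = (4/3, 2, 2/3, -5/3)
  u_3 = (56/81, -35/27, 28/81, -70/81)

Orthogonality check:
  u_2 · u_1 = 0 (should be 0)
  u_3 · u_1 = 0 (should be 0)
  u_3 · u_2 = 0 (should be 0)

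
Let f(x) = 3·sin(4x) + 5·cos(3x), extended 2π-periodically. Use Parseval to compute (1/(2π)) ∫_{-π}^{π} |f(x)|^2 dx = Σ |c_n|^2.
Σ |c_n|^2 = 17

Expand |f|^2 and use orthogonality of {sin(nx), cos(mx)} on [-π, π]:
  ∫_{-π}^{π} sin(nx)^2 dx = π, ∫ cos(mx)^2 dx = π, and cross terms integrate to 0.
So ∫_{-π}^{π} f(x)^2 dx = 3^2 · π + 5^2 · π = (9 + 25)π.
Divide by 2π: (9 + 25)/2 = 17.
By Parseval, this equals Σ |c_n|^2.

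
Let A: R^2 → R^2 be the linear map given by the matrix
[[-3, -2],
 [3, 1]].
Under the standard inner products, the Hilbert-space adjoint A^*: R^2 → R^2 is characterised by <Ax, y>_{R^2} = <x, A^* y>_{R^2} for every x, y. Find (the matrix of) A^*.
A^* = A^T =
[[-3, 3],
 [-2, 1]]

For real matrices with standard dot products, the defining identity <Ax, y> = <x, A^* y> gives (Ax)^T y = x^T (A^*) y, i.e. x^T A^T y = x^T (A^*) y. Since this holds for all x, y, we must have A^* = A^T. Therefore
A^* =
[[-3, 3],
 [-2, 1]].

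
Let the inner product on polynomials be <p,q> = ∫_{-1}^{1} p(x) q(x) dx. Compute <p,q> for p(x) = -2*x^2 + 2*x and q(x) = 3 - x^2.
<p,q> = -16/5

Expand the product: p(x)·q(x) = 2*x^4 - 2*x^3 - 6*x^2 + 6*x.
∫_{-1}^{1} of each monomial x^k gives [2/(k+1) if k even, 0 if k odd]. Integrating term-by-term (or equivalently evaluating the antiderivative F(x) = 2*x^5/5 - x^4/2 - 2*x^3 + 3*x^2 at the endpoints):
  F(1) − F(−1) = 9/10 − (41/10) = -16/5.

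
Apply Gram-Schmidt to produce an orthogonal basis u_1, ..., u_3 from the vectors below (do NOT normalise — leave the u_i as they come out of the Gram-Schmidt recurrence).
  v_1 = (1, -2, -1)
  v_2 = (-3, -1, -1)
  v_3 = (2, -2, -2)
Orthogonal basis:
  u_1 = (1, -2, -1)
  u_2 = (-3, -1, -1)
  u_3 = (4/33, 16/33, -28/33)

Apply the Gram-Schmidt recurrence
  u_1 = v_1
  u_i = v_i − Σ_{j<i} ((v_i · u_j) / (u_j · u_j)) · u_j.

Step by step this gives:
  u_1 = (1, -2, -1)
  u_2 = (-3, -1, -1)
  u_3 = (4/33, 16/33, -28/33)

Orthogonality check:
  u_2 · u_1 = 0 (should be 0)
  u_3 · u_1 = 0 (should be 0)
  u_3 · u_2 = 0 (should be 0)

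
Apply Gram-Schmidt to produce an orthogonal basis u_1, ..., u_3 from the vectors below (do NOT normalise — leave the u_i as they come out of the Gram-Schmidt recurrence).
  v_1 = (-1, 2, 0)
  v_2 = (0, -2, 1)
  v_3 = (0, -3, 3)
Orthogonal basis:
  u_1 = (-1, 2, 0)
  u_2 = (-4/5, -2/5, 1)
  u_3 = (2/3, 1/3, 2/3)

Apply the Gram-Schmidt recurrence
  u_1 = v_1
  u_i = v_i − Σ_{j<i} ((v_i · u_j) / (u_j · u_j)) · u_j.

Step by step this gives:
  u_1 = (-1, 2, 0)
  u_2 = (-4/5, -2/5, 1)
  u_3 = (2/3, 1/3, 2/3)

Orthogonality check:
  u_2 · u_1 = 0 (should be 0)
  u_3 · u_1 = 0 (should be 0)
  u_3 · u_2 = 0 (should be 0)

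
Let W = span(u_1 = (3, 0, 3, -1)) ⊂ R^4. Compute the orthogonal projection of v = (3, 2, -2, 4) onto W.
proj_W(v) = (-3/19, 0, -3/19, 1/19)

Set up U = [u_1 | ... | u_1] ∈ R^(4×1). The projector onto W = col(U) is P = U (U^T U)^(-1) U^T.
Compute U^T U =
  [19],
and U^T v = (-1).
Solve U^T U · c = U^T v for the coefficients: c = (-1/19). The projection is proj_W(v) = U c.
Check: (v - proj_W(v)) · u_1 = 0  (should be 0).
Result: proj_W(v) = (-3/19, 0, -3/19, 1/19).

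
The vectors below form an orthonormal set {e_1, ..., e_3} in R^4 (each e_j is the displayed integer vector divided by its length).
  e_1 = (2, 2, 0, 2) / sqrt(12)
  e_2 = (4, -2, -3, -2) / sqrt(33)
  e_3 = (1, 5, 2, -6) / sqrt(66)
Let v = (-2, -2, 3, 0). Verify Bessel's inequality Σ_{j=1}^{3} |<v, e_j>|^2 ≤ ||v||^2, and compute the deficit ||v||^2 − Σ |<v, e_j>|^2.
Σ |<v, e_j>|^2 = 11; ||v||^2 = 17; deficit = 6

Write each e_j = u_j / sqrt(<u_j, u_j>) where u_j is the displayed integer vector. Then <v, e_j> = <v, u_j> / sqrt(<u_j, u_j>), so |<v, e_j>|^2 = <v, u_j>^2 / <u_j, u_j>.
Coefficients: <v, e_1> = -8/sqrt(12), <v, e_2> = -13/sqrt(33), <v, e_3> = -6/sqrt(66).
Square and sum: Σ |<v, e_j>|^2 = 11.
Compute ||v||^2 = v·v = 17.
Deficit = 17 − 11 = 6 ≥ 0, confirming Bessel's inequality. (The deficit equals ||v − Σ <v,e_j> e_j||^2, the squared distance from v to span{e_j}.)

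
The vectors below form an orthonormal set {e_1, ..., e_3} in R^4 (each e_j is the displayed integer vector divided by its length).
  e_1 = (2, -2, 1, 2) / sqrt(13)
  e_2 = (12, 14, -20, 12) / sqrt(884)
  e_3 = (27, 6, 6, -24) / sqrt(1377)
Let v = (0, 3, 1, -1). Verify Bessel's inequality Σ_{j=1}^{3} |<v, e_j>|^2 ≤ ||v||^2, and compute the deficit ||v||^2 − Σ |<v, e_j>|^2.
Σ |<v, e_j>|^2 = 50/9; ||v||^2 = 11; deficit = 49/9

Write each e_j = u_j / sqrt(<u_j, u_j>) where u_j is the displayed integer vector. Then <v, e_j> = <v, u_j> / sqrt(<u_j, u_j>), so |<v, e_j>|^2 = <v, u_j>^2 / <u_j, u_j>.
Coefficients: <v, e_1> = -7/sqrt(13), <v, e_2> = 10/sqrt(884), <v, e_3> = 48/sqrt(1377).
Square and sum: Σ |<v, e_j>|^2 = 50/9.
Compute ||v||^2 = v·v = 11.
Deficit = 11 − 50/9 = 49/9 ≥ 0, confirming Bessel's inequality. (The deficit equals ||v − Σ <v,e_j> e_j||^2, the squared distance from v to span{e_j}.)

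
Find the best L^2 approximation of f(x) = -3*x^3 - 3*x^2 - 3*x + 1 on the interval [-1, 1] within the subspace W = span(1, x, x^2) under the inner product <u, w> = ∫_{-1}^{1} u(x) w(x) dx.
g(x) = -3*x^2 - 24*x/5 + 1

The best approximation g ∈ W is the orthogonal projection of f onto W. Writing g = a_0 + a_1 x + a_2 x^2, the coefficients solve the normal equations G · a = b where
  G_{ij} = <φ_i, φ_j> and b_i = <f, φ_i>, with φ_0 = 1, φ_1 = x, φ_2 = x^2.
G =
  [2, 0, 2/3]
  [0, 2/3, 0]
  [2/3, 0, 2/5],
b = (0, -16/5, -8/15).
Solving gives a_0 = 1, a_1 = -24/5, a_2 = -3, so
  g(x) = -3*x^2 - 24*x/5 + 1.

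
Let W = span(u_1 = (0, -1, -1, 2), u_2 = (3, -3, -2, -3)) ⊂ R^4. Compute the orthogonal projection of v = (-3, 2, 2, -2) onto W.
proj_W(v) = (-258/185, 519/185, 433/185, -264/185)

Set up U = [u_1 | ... | u_2] ∈ R^(4×2). The projector onto W = col(U) is P = U (U^T U)^(-1) U^T.
Compute U^T U =
  [6, -1]
  [-1, 31],
and U^T v = (-8, -13).
Solve U^T U · c = U^T v for the coefficients: c = (-261/185, -86/185). The projection is proj_W(v) = U c.
Check: (v - proj_W(v)) · u_1 = 0  (should be 0).
Check: (v - proj_W(v)) · u_2 = 0  (should be 0).
Result: proj_W(v) = (-258/185, 519/185, 433/185, -264/185).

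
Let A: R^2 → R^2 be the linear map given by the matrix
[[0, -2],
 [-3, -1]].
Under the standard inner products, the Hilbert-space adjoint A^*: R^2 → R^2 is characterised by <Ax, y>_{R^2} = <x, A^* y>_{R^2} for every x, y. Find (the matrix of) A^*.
A^* = A^T =
[[0, -3],
 [-2, -1]]

For real matrices with standard dot products, the defining identity <Ax, y> = <x, A^* y> gives (Ax)^T y = x^T (A^*) y, i.e. x^T A^T y = x^T (A^*) y. Since this holds for all x, y, we must have A^* = A^T. Therefore
A^* =
[[0, -3],
 [-2, -1]].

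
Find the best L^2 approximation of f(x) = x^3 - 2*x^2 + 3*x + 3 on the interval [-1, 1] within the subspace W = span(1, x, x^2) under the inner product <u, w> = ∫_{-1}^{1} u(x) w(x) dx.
g(x) = -2*x^2 + 18*x/5 + 3

The best approximation g ∈ W is the orthogonal projection of f onto W. Writing g = a_0 + a_1 x + a_2 x^2, the coefficients solve the normal equations G · a = b where
  G_{ij} = <φ_i, φ_j> and b_i = <f, φ_i>, with φ_0 = 1, φ_1 = x, φ_2 = x^2.
G =
  [2, 0, 2/3]
  [0, 2/3, 0]
  [2/3, 0, 2/5],
b = (14/3, 12/5, 6/5).
Solving gives a_0 = 3, a_1 = 18/5, a_2 = -2, so
  g(x) = -2*x^2 + 18*x/5 + 3.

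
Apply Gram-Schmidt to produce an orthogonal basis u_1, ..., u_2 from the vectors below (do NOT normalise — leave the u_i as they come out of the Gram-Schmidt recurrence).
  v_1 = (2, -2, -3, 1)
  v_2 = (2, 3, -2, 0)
Orthogonal basis:
  u_1 = (2, -2, -3, 1)
  u_2 = (14/9, 31/9, -4/3, -2/9)

Apply the Gram-Schmidt recurrence
  u_1 = v_1
  u_i = v_i − Σ_{j<i} ((v_i · u_j) / (u_j · u_j)) · u_j.

Step by step this gives:
  u_1 = (2, -2, -3, 1)
  u_2 = (14/9, 31/9, -4/3, -2/9)

Orthogonality check:
  u_2 · u_1 = 0 (should be 0)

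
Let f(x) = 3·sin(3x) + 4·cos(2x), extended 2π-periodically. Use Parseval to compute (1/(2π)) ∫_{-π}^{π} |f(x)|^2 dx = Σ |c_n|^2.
Σ |c_n|^2 = 25/2

Expand |f|^2 and use orthogonality of {sin(nx), cos(mx)} on [-π, π]:
  ∫_{-π}^{π} sin(nx)^2 dx = π, ∫ cos(mx)^2 dx = π, and cross terms integrate to 0.
So ∫_{-π}^{π} f(x)^2 dx = 3^2 · π + 4^2 · π = (9 + 16)π.
Divide by 2π: (9 + 16)/2 = 25/2.
By Parseval, this equals Σ |c_n|^2.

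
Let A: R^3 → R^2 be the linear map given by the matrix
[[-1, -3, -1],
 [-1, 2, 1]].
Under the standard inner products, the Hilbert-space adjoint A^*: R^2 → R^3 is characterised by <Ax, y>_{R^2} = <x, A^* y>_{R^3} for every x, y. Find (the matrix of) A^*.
A^* = A^T =
[[-1, -1],
 [-3, 2],
 [-1, 1]]

For real matrices with standard dot products, the defining identity <Ax, y> = <x, A^* y> gives (Ax)^T y = x^T (A^*) y, i.e. x^T A^T y = x^T (A^*) y. Since this holds for all x, y, we must have A^* = A^T. Therefore
A^* =
[[-1, -1],
 [-3, 2],
 [-1, 1]].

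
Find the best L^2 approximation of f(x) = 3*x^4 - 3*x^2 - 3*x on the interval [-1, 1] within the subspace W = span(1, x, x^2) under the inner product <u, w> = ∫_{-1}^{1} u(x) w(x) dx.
g(x) = -3*x^2/7 - 3*x - 9/35

The best approximation g ∈ W is the orthogonal projection of f onto W. Writing g = a_0 + a_1 x + a_2 x^2, the coefficients solve the normal equations G · a = b where
  G_{ij} = <φ_i, φ_j> and b_i = <f, φ_i>, with φ_0 = 1, φ_1 = x, φ_2 = x^2.
G =
  [2, 0, 2/3]
  [0, 2/3, 0]
  [2/3, 0, 2/5],
b = (-4/5, -2, -12/35).
Solving gives a_0 = -9/35, a_1 = -3, a_2 = -3/7, so
  g(x) = -3*x^2/7 - 3*x - 9/35.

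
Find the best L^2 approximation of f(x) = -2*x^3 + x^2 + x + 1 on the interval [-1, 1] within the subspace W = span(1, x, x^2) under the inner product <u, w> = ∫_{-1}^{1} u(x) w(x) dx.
g(x) = x^2 - x/5 + 1

The best approximation g ∈ W is the orthogonal projection of f onto W. Writing g = a_0 + a_1 x + a_2 x^2, the coefficients solve the normal equations G · a = b where
  G_{ij} = <φ_i, φ_j> and b_i = <f, φ_i>, with φ_0 = 1, φ_1 = x, φ_2 = x^2.
G =
  [2, 0, 2/3]
  [0, 2/3, 0]
  [2/3, 0, 2/5],
b = (8/3, -2/15, 16/15).
Solving gives a_0 = 1, a_1 = -1/5, a_2 = 1, so
  g(x) = x^2 - x/5 + 1.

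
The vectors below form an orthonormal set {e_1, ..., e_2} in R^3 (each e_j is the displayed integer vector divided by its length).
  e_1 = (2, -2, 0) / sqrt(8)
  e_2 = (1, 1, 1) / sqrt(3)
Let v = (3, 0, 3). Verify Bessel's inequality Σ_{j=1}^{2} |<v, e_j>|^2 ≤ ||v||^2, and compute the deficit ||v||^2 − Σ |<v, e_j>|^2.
Σ |<v, e_j>|^2 = 33/2; ||v||^2 = 18; deficit = 3/2

Write each e_j = u_j / sqrt(<u_j, u_j>) where u_j is the displayed integer vector. Then <v, e_j> = <v, u_j> / sqrt(<u_j, u_j>), so |<v, e_j>|^2 = <v, u_j>^2 / <u_j, u_j>.
Coefficients: <v, e_1> = 6/sqrt(8), <v, e_2> = 6/sqrt(3).
Square and sum: Σ |<v, e_j>|^2 = 33/2.
Compute ||v||^2 = v·v = 18.
Deficit = 18 − 33/2 = 3/2 ≥ 0, confirming Bessel's inequality. (The deficit equals ||v − Σ <v,e_j> e_j||^2, the squared distance from v to span{e_j}.)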